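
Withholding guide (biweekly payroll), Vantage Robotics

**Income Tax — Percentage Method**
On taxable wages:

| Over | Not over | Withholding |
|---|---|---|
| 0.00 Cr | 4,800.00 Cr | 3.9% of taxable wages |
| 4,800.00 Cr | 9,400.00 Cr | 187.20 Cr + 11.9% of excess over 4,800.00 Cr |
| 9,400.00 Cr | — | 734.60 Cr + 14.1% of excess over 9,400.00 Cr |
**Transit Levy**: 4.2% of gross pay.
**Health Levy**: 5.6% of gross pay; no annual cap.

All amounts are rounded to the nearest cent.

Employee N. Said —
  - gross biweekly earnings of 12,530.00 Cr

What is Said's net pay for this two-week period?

10,126.13 Cr

Income Tax: taxable = 12,530.00 Cr
  734.60 Cr + 14.1% × (12,530.00 Cr − 9,400.00 Cr) = 734.60 Cr + 14.1% × 3,130.00 Cr = 1,175.93 Cr
Transit Levy: 4.2% × 12,530.00 Cr = 526.26 Cr
Health Levy: 5.6% × 12,530.00 Cr = 701.68 Cr
Total withheld: 1,175.93 Cr + 526.26 Cr + 701.68 Cr = 2,403.87 Cr
Net pay: 12,530.00 Cr − 2,403.87 Cr = 10,126.13 Cr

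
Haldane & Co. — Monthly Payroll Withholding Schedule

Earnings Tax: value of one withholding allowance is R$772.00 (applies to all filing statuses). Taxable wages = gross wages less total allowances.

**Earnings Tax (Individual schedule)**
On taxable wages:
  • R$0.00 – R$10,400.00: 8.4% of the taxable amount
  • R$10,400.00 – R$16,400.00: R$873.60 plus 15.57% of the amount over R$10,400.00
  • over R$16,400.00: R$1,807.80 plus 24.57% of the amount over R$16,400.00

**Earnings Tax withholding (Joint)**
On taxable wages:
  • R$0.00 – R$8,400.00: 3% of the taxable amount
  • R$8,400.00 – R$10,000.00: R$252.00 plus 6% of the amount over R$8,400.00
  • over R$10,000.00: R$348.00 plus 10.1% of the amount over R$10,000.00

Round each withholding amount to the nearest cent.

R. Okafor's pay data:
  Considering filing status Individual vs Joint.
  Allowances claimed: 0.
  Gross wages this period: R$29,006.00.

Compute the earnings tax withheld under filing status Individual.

Earnings Tax (Individual): taxable = R$29,006.00
  R$1,807.80 + 24.57% × (R$29,006.00 − R$16,400.00) = R$1,807.80 + 24.57% × R$12,606.00 = R$4,905.09

R$4,905.09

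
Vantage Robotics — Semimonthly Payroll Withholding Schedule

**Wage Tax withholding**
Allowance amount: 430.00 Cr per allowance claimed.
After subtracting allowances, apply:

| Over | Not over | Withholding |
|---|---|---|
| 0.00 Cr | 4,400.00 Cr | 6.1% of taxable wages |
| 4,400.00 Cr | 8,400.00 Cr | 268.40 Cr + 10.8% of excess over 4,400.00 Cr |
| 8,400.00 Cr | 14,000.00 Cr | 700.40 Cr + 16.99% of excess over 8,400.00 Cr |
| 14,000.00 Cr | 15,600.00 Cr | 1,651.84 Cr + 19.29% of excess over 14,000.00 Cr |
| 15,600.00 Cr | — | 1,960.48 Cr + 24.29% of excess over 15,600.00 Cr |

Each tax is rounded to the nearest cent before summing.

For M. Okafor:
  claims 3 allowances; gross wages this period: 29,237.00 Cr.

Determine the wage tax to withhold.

Wage Tax: taxable = 29,237.00 Cr − 3×430.00 Cr = 27,947.00 Cr
  1,960.48 Cr + 24.29% × (27,947.00 Cr − 15,600.00 Cr) = 1,960.48 Cr + 24.29% × 12,347.00 Cr = 4,959.57 Cr

4,959.57 Cr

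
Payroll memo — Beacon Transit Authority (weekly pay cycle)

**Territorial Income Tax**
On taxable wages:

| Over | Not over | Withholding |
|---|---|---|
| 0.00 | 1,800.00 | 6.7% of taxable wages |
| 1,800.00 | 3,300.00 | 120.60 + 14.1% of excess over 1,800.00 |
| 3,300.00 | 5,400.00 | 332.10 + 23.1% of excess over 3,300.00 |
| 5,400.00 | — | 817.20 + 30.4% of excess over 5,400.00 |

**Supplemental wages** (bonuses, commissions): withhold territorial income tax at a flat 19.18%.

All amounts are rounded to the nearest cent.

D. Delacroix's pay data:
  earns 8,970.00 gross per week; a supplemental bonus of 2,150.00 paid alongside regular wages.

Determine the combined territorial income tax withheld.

2,314.85

Territorial Income Tax: taxable = 8,970.00
  817.20 + 30.4% × (8,970.00 − 5,400.00) = 817.20 + 30.4% × 3,570.00 = 1,902.48
Supplemental (19.18% flat on bonus): 19.18% × 2,150.00 = 412.37
Total territorial income tax: 1,902.48 + 412.37 = 2,314.85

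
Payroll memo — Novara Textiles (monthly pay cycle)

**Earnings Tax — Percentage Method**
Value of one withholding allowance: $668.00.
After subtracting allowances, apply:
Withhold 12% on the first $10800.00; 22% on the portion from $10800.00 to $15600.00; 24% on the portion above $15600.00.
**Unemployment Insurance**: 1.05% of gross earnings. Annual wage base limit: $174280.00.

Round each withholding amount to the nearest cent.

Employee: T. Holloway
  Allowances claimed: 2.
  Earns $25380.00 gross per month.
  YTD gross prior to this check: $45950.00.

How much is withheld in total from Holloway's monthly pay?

Earnings Tax: taxable = $25380.00 − 2×$668.00 = $24044.00
  $2352.00 + 24% × ($24044.00 − $15600.00) = $2352.00 + 24% × $8444.00 = $4378.56
Unemployment Insurance: 1.05% × $25380.00 = $266.49
Total: $4378.56 + $266.49 = $4645.05

$4645.05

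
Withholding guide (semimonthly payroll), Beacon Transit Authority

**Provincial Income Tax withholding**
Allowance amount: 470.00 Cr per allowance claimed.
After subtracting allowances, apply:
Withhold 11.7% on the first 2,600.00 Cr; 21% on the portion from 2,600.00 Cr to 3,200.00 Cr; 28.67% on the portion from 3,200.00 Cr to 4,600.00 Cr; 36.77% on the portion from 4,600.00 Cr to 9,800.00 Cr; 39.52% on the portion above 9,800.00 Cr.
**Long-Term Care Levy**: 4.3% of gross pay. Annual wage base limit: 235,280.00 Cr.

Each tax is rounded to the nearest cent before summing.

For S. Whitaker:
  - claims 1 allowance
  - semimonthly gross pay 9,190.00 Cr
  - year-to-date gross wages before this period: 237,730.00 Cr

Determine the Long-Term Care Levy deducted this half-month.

0.00 Cr

Long-Term Care Levy: YTD 237,730.00 Cr ≥ cap 235,280.00 Cr → 0.00 Cr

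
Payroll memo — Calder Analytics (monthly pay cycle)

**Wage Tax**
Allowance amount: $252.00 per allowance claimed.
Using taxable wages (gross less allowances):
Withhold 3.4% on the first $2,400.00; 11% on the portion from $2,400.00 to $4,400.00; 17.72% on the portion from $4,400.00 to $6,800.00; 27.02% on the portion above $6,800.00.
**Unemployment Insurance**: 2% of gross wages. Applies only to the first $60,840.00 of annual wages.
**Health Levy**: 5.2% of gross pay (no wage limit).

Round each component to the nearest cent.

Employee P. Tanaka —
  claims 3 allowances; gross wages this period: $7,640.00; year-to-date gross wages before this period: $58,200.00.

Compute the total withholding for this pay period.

Wage Tax: taxable = $7,640.00 − 3×$252.00 = $6,884.00
  $726.88 + 27.02% × ($6,884.00 − $6,800.00) = $726.88 + 27.02% × $84.00 = $749.58
Unemployment Insurance: cap $60,840.00 − YTD $58,200.00 = $2,640.00 subject; 2% × $2,640.00 = $52.80
Health Levy: 5.2% × $7,640.00 = $397.28
Total: $749.58 + $52.80 + $397.28 = $1,199.66

$1,199.66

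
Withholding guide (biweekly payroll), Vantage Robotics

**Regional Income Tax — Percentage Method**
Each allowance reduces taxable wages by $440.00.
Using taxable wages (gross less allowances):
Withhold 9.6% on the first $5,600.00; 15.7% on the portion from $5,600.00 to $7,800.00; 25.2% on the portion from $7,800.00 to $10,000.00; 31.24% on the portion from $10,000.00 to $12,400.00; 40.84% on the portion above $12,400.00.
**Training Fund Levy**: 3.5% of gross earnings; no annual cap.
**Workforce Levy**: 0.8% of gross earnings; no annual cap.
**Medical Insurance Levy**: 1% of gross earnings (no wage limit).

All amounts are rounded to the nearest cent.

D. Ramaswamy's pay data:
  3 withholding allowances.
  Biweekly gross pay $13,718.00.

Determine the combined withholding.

$2,913.59

Regional Income Tax: taxable = $13,718.00 − 3×$440.00 = $12,398.00
  $1,437.40 + 31.24% × ($12,398.00 − $10,000.00) = $1,437.40 + 31.24% × $2,398.00 = $2,186.54
Training Fund Levy: 3.5% × $13,718.00 = $480.13
Workforce Levy: 0.8% × $13,718.00 = $109.74
Medical Insurance Levy: 1% × $13,718.00 = $137.18
Total: $2,186.54 + $480.13 + $109.74 + $137.18 = $2,913.59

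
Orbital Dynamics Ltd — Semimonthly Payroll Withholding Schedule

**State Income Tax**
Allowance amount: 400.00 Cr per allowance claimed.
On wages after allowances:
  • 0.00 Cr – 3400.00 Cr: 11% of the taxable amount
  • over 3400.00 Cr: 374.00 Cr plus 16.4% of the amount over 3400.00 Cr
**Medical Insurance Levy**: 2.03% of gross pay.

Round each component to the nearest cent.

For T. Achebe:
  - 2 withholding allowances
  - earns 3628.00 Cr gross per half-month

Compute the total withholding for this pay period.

State Income Tax: taxable = 3628.00 Cr − 2×400.00 Cr = 2828.00 Cr
  11% × 2828.00 Cr = 311.08 Cr
Medical Insurance Levy: 2.03% × 3628.00 Cr = 73.65 Cr
Total: 311.08 Cr + 73.65 Cr = 384.73 Cr

384.73 Cr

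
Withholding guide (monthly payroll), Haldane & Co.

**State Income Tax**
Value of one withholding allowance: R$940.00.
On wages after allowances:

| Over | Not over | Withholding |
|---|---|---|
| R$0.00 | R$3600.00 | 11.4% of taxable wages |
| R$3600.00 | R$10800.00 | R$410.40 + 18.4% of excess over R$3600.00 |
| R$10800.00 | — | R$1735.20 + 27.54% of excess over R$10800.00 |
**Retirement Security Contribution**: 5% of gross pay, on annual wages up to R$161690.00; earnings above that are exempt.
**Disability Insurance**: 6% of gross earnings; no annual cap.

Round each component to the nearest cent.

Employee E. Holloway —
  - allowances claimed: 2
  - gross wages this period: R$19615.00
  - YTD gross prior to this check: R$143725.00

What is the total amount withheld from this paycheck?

State Income Tax: taxable = R$19615.00 − 2×R$940.00 = R$17735.00
  R$1735.20 + 27.54% × (R$17735.00 − R$10800.00) = R$1735.20 + 27.54% × R$6935.00 = R$3645.10
Retirement Security Contribution: cap R$161690.00 − YTD R$143725.00 = R$17965.00 subject; 5% × R$17965.00 = R$898.25
Disability Insurance: 6% × R$19615.00 = R$1176.90
Total: R$3645.10 + R$898.25 + R$1176.90 = R$5720.25

R$5720.25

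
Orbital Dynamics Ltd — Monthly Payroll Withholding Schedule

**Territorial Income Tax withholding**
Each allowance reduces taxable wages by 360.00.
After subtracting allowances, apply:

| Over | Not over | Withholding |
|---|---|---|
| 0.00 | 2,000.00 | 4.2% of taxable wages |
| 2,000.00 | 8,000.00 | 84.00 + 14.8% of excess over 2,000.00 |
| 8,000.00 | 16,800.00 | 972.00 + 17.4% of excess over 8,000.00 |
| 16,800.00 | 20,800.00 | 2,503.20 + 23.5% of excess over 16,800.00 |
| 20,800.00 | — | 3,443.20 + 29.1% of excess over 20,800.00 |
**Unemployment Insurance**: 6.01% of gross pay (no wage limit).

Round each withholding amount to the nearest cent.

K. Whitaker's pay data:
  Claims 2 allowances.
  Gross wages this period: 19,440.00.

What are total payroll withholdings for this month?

Territorial Income Tax: taxable = 19,440.00 − 2×360.00 = 18,720.00
  2,503.20 + 23.5% × (18,720.00 − 16,800.00) = 2,503.20 + 23.5% × 1,920.00 = 2,954.40
Unemployment Insurance: 6.01% × 19,440.00 = 1,168.34
Total: 2,954.40 + 1,168.34 = 4,122.74

4,122.74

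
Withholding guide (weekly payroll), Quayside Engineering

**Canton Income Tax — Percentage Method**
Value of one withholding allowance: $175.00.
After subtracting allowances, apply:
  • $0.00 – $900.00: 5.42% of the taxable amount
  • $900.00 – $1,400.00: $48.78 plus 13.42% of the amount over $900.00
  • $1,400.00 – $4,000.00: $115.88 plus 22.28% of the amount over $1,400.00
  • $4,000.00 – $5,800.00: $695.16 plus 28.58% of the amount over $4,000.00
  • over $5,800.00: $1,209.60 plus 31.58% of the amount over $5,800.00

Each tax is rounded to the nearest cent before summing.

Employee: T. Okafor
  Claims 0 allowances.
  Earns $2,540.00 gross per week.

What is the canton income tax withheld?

Canton Income Tax: taxable = $2,540.00
  $115.88 + 22.28% × ($2,540.00 − $1,400.00) = $115.88 + 22.28% × $1,140.00 = $369.87

$369.87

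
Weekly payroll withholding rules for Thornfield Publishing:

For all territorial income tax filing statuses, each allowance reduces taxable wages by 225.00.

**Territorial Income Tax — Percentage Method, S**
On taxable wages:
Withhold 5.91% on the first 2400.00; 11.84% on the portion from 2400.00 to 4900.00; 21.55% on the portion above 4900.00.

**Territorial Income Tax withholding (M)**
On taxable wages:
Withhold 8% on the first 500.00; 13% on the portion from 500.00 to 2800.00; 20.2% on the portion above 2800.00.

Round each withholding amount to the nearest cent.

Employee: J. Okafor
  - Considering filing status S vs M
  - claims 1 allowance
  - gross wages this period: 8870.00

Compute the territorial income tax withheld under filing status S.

Territorial Income Tax (S): taxable = 8870.00 − 1×225.00 = 8645.00
  437.84 + 21.55% × (8645.00 − 4900.00) = 437.84 + 21.55% × 3745.00 = 1244.89

1244.89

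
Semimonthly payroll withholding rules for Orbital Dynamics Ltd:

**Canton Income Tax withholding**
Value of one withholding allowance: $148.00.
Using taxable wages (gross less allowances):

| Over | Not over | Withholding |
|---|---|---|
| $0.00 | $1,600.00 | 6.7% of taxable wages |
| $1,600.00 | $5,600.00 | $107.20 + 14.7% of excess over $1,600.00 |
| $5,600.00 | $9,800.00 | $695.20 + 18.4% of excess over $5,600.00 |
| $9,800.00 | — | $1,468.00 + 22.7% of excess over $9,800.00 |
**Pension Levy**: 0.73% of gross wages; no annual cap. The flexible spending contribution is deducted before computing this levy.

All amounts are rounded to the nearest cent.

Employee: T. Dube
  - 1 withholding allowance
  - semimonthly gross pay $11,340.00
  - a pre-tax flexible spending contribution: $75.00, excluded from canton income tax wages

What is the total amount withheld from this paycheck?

Canton Income Tax: taxable = $11,340.00 − $75.00 − 1×$148.00 = $11,117.00
  $1,468.00 + 22.7% × ($11,117.00 − $9,800.00) = $1,468.00 + 22.7% × $1,317.00 = $1,766.96
Pension Levy: 0.73% × $11,265.00 = $82.23
Total: $1,766.96 + $82.23 = $1,849.19

$1,849.19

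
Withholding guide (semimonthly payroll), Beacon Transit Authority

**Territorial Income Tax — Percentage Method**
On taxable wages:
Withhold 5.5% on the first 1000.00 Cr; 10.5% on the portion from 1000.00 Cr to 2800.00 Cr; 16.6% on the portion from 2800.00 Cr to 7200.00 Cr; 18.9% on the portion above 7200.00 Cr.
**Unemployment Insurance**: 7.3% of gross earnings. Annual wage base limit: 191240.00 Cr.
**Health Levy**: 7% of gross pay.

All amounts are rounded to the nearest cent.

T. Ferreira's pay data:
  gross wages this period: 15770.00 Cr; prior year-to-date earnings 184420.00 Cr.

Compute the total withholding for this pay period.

4195.89 Cr

Territorial Income Tax: taxable = 15770.00 Cr
  974.40 Cr + 18.9% × (15770.00 Cr − 7200.00 Cr) = 974.40 Cr + 18.9% × 8570.00 Cr = 2594.13 Cr
Unemployment Insurance: cap 191240.00 Cr − YTD 184420.00 Cr = 6820.00 Cr subject; 7.3% × 6820.00 Cr = 497.86 Cr
Health Levy: 7% × 15770.00 Cr = 1103.90 Cr
Total: 2594.13 Cr + 497.86 Cr + 1103.90 Cr = 4195.89 Cr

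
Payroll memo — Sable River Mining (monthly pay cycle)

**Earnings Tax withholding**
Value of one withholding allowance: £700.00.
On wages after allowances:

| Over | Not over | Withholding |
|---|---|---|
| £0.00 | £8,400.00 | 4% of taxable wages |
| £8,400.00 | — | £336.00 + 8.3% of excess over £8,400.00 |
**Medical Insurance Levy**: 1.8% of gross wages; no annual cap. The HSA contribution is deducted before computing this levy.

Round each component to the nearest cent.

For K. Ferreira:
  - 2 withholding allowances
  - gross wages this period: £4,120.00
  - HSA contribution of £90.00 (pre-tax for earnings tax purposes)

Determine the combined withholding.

£177.74

Earnings Tax: taxable = £4,120.00 − £90.00 − 2×£700.00 = £2,630.00
  4% × £2,630.00 = £105.20
Medical Insurance Levy: 1.8% × £4,030.00 = £72.54
Total: £105.20 + £72.54 = £177.74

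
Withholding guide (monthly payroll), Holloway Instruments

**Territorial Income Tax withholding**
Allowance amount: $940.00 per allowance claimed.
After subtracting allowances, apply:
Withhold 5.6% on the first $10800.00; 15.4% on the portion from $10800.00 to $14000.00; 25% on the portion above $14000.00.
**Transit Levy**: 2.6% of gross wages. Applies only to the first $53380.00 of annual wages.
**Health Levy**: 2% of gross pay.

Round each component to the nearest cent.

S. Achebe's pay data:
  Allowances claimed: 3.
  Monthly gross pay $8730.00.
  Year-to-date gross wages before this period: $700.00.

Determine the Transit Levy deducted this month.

$226.98

Transit Levy: 2.6% × $8730.00 = $226.98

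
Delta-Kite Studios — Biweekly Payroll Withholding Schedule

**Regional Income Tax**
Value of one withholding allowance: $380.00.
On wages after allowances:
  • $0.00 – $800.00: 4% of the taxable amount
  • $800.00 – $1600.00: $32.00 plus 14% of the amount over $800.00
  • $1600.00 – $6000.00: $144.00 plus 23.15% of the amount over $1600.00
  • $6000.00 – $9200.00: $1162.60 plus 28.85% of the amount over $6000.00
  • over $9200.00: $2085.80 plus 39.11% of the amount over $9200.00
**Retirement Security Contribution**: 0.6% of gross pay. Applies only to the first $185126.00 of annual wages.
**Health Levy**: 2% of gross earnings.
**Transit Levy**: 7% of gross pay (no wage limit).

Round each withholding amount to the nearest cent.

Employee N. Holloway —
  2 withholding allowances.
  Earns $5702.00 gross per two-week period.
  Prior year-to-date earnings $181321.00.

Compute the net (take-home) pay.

Regional Income Tax: taxable = $5702.00 − 2×$380.00 = $4942.00
  $144.00 + 23.15% × ($4942.00 − $1600.00) = $144.00 + 23.15% × $3342.00 = $917.67
Retirement Security Contribution: cap $185126.00 − YTD $181321.00 = $3805.00 subject; 0.6% × $3805.00 = $22.83
Health Levy: 2% × $5702.00 = $114.04
Transit Levy: 7% × $5702.00 = $399.14
Total withheld: $917.67 + $22.83 + $114.04 + $399.14 = $1453.68
Net pay: $5702.00 − $1453.68 = $4248.32

$4248.32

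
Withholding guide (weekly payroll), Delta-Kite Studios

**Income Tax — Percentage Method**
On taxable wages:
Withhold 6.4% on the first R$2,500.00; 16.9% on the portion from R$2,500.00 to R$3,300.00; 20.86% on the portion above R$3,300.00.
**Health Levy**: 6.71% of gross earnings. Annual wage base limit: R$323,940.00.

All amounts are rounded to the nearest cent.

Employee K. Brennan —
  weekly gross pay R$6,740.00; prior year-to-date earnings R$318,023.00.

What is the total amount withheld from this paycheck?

Income Tax: taxable = R$6,740.00
  R$295.20 + 20.86% × (R$6,740.00 − R$3,300.00) = R$295.20 + 20.86% × R$3,440.00 = R$1,012.78
Health Levy: cap R$323,940.00 − YTD R$318,023.00 = R$5,917.00 subject; 6.71% × R$5,917.00 = R$397.03
Total: R$1,012.78 + R$397.03 = R$1,409.81

R$1,409.81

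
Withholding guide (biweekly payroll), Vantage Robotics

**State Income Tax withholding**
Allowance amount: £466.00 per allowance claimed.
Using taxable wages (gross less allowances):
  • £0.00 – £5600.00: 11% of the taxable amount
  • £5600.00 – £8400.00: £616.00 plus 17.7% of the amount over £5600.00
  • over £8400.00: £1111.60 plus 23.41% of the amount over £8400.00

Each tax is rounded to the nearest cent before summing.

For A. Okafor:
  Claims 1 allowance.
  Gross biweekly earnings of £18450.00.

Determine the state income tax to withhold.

£3355.21

State Income Tax: taxable = £18450.00 − 1×£466.00 = £17984.00
  £1111.60 + 23.41% × (£17984.00 − £8400.00) = £1111.60 + 23.41% × £9584.00 = £3355.21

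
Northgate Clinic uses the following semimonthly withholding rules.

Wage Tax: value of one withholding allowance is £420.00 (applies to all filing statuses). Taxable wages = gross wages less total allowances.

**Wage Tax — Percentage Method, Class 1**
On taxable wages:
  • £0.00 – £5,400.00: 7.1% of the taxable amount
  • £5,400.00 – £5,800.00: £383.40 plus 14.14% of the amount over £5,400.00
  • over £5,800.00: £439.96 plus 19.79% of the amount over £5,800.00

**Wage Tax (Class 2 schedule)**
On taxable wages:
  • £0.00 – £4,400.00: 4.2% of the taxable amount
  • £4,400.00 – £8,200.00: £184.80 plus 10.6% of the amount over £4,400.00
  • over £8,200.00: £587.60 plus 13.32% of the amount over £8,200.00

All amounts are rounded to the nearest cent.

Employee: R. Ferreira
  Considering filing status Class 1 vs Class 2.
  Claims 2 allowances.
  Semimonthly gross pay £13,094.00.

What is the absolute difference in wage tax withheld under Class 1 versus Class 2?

Wage Tax (Class 1): taxable = £13,094.00 − 2×£420.00 = £12,254.00
  £439.96 + 19.79% × (£12,254.00 − £5,800.00) = £439.96 + 19.79% × £6,454.00 = £1,717.21
Wage Tax (Class 2): taxable = £13,094.00 − 2×£420.00 = £12,254.00
  £587.60 + 13.32% × (£12,254.00 − £8,200.00) = £587.60 + 13.32% × £4,054.00 = £1,127.59
Difference: |£1,717.21 − £1,127.59| = £589.62 (higher under Class 1)

£589.62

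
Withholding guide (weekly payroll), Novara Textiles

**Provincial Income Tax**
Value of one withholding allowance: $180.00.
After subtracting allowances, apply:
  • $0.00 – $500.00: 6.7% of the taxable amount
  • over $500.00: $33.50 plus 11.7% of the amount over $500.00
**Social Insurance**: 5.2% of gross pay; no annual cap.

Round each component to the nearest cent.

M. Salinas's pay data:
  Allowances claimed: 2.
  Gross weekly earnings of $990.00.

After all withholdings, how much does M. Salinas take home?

Provincial Income Tax: taxable = $990.00 − 2×$180.00 = $630.00
  $33.50 + 11.7% × ($630.00 − $500.00) = $33.50 + 11.7% × $130.00 = $48.71
Social Insurance: 5.2% × $990.00 = $51.48
Total withheld: $48.71 + $51.48 = $100.19
Net pay: $990.00 − $100.19 = $889.81

$889.81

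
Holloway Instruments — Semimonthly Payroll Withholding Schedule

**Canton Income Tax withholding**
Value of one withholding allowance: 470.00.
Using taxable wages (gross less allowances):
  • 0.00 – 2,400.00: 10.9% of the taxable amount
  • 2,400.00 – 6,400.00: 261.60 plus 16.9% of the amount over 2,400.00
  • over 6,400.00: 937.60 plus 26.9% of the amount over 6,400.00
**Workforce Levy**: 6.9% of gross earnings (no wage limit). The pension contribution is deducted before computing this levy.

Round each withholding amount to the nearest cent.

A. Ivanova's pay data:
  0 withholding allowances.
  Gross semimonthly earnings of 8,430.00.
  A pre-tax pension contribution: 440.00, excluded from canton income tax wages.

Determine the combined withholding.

1,916.62

Canton Income Tax: taxable = 8,430.00 − 440.00 = 7,990.00
  937.60 + 26.9% × (7,990.00 − 6,400.00) = 937.60 + 26.9% × 1,590.00 = 1,365.31
Workforce Levy: 6.9% × 7,990.00 = 551.31
Total: 1,365.31 + 551.31 = 1,916.62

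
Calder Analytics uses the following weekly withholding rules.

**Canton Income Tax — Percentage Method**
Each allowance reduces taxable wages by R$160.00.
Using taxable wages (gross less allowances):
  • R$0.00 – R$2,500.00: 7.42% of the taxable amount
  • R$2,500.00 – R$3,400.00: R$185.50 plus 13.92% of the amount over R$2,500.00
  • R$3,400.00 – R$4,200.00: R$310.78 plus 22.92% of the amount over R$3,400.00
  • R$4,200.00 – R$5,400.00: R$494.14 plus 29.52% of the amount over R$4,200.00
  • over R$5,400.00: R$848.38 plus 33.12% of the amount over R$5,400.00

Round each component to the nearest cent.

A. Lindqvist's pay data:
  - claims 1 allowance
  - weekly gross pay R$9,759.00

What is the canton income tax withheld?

Canton Income Tax: taxable = R$9,759.00 − 1×R$160.00 = R$9,599.00
  R$848.38 + 33.12% × (R$9,599.00 − R$5,400.00) = R$848.38 + 33.12% × R$4,199.00 = R$2,239.09

R$2,239.09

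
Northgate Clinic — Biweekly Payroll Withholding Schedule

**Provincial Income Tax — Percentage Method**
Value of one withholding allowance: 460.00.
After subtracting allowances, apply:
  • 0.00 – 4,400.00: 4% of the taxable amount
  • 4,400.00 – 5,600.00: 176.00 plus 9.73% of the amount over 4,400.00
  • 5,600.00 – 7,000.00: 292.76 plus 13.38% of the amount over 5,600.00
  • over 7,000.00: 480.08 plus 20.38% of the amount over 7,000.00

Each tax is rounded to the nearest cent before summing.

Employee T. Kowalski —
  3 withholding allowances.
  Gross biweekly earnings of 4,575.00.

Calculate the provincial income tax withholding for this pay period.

Provincial Income Tax: taxable = 4,575.00 − 3×460.00 = 3,195.00
  4% × 3,195.00 = 127.80

127.80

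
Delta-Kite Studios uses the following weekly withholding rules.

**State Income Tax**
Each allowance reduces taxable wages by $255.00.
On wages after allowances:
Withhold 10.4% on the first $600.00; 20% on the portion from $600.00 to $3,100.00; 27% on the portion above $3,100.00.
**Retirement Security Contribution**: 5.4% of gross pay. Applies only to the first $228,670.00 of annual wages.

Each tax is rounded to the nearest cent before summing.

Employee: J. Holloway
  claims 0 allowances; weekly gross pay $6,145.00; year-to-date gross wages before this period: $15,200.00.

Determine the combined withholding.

$1,716.38

State Income Tax: taxable = $6,145.00
  $562.40 + 27% × ($6,145.00 − $3,100.00) = $562.40 + 27% × $3,045.00 = $1,384.55
Retirement Security Contribution: 5.4% × $6,145.00 = $331.83
Total: $1,384.55 + $331.83 = $1,716.38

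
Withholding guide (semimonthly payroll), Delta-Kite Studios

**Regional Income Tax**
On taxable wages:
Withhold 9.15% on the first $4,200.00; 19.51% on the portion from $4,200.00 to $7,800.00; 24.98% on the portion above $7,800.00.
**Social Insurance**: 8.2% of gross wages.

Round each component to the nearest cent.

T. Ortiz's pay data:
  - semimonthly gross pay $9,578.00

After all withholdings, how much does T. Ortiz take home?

$7,261.80

Regional Income Tax: taxable = $9,578.00
  $1,086.66 + 24.98% × ($9,578.00 − $7,800.00) = $1,086.66 + 24.98% × $1,778.00 = $1,530.80
Social Insurance: 8.2% × $9,578.00 = $785.40
Total withheld: $1,530.80 + $785.40 = $2,316.20
Net pay: $9,578.00 − $2,316.20 = $7,261.80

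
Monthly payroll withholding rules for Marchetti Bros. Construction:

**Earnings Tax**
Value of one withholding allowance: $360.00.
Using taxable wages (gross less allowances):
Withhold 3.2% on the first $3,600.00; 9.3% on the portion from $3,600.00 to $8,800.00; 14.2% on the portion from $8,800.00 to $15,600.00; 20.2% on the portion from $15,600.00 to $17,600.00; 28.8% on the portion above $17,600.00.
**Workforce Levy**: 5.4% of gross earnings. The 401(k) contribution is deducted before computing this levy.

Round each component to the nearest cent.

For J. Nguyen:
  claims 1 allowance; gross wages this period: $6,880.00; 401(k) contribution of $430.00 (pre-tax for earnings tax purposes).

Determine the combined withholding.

$695.07

Earnings Tax: taxable = $6,880.00 − $430.00 − 1×$360.00 = $6,090.00
  $115.20 + 9.3% × ($6,090.00 − $3,600.00) = $115.20 + 9.3% × $2,490.00 = $346.77
Workforce Levy: 5.4% × $6,450.00 = $348.30
Total: $346.77 + $348.30 = $695.07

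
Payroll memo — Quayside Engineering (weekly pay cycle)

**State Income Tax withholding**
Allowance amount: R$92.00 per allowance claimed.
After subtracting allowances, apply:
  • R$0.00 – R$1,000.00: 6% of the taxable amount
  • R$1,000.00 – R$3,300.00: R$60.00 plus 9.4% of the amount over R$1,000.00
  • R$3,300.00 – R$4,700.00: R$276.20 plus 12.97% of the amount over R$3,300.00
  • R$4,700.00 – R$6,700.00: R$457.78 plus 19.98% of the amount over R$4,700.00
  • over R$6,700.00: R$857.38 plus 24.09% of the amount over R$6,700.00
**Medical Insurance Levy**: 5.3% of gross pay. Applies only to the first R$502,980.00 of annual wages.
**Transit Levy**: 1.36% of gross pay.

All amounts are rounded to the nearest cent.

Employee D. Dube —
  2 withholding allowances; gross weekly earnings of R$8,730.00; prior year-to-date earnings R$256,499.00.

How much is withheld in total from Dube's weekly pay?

R$1,883.50

State Income Tax: taxable = R$8,730.00 − 2×R$92.00 = R$8,546.00
  R$857.38 + 24.09% × (R$8,546.00 − R$6,700.00) = R$857.38 + 24.09% × R$1,846.00 = R$1,302.08
Medical Insurance Levy: 5.3% × R$8,730.00 = R$462.69
Transit Levy: 1.36% × R$8,730.00 = R$118.73
Total: R$1,302.08 + R$462.69 + R$118.73 = R$1,883.50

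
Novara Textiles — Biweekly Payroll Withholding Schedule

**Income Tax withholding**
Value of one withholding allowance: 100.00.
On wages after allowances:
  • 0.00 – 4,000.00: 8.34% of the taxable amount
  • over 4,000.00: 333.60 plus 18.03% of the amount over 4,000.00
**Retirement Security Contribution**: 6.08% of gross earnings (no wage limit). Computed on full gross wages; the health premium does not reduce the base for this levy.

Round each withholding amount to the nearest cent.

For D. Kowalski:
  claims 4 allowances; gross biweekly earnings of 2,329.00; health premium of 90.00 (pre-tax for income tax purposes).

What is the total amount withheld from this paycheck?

Income Tax: taxable = 2,329.00 − 90.00 − 4×100.00 = 1,839.00
  8.34% × 1,839.00 = 153.37
Retirement Security Contribution: 6.08% × 2,329.00 = 141.60
Total: 153.37 + 141.60 = 294.97

294.97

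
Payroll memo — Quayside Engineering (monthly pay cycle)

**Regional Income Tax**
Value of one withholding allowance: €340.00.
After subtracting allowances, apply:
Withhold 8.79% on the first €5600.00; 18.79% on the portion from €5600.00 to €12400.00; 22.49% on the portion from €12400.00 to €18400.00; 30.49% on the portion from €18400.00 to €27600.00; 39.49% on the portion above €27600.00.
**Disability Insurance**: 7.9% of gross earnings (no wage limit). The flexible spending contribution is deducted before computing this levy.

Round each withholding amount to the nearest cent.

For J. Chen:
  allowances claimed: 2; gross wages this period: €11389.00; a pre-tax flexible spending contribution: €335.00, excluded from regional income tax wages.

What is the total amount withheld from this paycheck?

€2262.54

Regional Income Tax: taxable = €11389.00 − €335.00 − 2×€340.00 = €10374.00
  €492.24 + 18.79% × (€10374.00 − €5600.00) = €492.24 + 18.79% × €4774.00 = €1389.27
Disability Insurance: 7.9% × €11054.00 = €873.27
Total: €1389.27 + €873.27 = €2262.54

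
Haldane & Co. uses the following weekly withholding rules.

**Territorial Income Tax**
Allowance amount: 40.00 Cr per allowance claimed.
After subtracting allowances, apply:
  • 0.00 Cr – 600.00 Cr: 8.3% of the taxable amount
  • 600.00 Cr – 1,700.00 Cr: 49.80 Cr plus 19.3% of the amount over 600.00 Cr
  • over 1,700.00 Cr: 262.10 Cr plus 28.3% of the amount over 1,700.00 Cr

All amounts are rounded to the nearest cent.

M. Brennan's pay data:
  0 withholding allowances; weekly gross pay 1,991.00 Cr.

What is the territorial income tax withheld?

344.45 Cr

Territorial Income Tax: taxable = 1,991.00 Cr
  262.10 Cr + 28.3% × (1,991.00 Cr − 1,700.00 Cr) = 262.10 Cr + 28.3% × 291.00 Cr = 344.45 Cr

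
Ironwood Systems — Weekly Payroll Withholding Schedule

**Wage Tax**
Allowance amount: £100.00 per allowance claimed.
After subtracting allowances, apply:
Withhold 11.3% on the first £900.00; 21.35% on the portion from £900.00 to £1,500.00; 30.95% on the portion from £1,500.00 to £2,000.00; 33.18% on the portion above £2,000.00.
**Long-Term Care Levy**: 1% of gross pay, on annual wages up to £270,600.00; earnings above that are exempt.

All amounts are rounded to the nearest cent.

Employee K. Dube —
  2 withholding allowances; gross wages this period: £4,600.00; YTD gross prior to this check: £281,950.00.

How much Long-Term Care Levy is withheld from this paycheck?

£0.00

Long-Term Care Levy: YTD £281,950.00 ≥ cap £270,600.00 → £0.00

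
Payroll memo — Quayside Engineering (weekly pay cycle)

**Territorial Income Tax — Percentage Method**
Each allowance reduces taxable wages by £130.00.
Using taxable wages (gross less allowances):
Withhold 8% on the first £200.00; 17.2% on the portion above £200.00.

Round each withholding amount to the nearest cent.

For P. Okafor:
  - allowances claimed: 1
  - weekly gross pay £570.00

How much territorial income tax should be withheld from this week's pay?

Territorial Income Tax: taxable = £570.00 − 1×£130.00 = £440.00
  £16.00 + 17.2% × (£440.00 − £200.00) = £16.00 + 17.2% × £240.00 = £57.28

£57.28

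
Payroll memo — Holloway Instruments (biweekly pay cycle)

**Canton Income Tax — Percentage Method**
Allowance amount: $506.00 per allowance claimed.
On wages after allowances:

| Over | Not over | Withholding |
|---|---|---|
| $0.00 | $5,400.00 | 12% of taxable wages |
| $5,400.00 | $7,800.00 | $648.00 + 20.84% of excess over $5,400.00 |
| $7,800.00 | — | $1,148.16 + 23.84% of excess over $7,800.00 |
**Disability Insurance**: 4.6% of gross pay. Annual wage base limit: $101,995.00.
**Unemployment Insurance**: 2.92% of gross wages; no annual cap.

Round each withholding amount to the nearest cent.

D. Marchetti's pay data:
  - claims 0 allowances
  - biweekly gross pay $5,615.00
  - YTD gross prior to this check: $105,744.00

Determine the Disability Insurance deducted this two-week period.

Disability Insurance: YTD $105,744.00 ≥ cap $101,995.00 → $0.00

$0.00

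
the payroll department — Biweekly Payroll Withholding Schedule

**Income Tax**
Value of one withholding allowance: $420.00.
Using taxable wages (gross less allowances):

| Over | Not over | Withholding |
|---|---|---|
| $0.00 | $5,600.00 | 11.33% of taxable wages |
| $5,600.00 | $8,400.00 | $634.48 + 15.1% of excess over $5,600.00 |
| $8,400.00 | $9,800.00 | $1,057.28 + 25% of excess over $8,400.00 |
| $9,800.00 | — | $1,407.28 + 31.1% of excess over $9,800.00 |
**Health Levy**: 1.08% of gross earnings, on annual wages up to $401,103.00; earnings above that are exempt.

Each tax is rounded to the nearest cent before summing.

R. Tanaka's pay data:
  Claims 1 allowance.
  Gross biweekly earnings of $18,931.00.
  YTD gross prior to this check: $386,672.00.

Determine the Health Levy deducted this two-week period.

$155.85

Health Levy: cap $401,103.00 − YTD $386,672.00 = $14,431.00 subject; 1.08% × $14,431.00 = $155.85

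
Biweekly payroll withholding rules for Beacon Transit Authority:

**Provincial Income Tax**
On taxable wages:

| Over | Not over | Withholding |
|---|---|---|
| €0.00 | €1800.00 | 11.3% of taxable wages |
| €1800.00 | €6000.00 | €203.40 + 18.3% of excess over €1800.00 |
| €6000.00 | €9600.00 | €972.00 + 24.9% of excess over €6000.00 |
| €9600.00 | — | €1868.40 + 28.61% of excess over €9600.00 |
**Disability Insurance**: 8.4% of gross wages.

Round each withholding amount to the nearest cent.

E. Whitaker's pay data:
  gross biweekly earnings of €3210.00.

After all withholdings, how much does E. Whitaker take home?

€2478.93

Provincial Income Tax: taxable = €3210.00
  €203.40 + 18.3% × (€3210.00 − €1800.00) = €203.40 + 18.3% × €1410.00 = €461.43
Disability Insurance: 8.4% × €3210.00 = €269.64
Total withheld: €461.43 + €269.64 = €731.07
Net pay: €3210.00 − €731.07 = €2478.93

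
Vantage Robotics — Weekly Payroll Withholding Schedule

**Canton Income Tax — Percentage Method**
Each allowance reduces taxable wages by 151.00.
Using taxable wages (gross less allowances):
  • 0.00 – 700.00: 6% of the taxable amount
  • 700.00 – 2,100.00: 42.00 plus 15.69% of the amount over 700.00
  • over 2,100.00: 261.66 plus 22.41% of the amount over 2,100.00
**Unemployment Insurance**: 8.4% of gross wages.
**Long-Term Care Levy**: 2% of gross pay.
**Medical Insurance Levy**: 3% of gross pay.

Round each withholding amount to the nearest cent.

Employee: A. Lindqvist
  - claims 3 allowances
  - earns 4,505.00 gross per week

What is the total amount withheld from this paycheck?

Canton Income Tax: taxable = 4,505.00 − 3×151.00 = 4,052.00
  261.66 + 22.41% × (4,052.00 − 2,100.00) = 261.66 + 22.41% × 1,952.00 = 699.10
Unemployment Insurance: 8.4% × 4,505.00 = 378.42
Long-Term Care Levy: 2% × 4,505.00 = 90.10
Medical Insurance Levy: 3% × 4,505.00 = 135.15
Total: 699.10 + 378.42 + 90.10 + 135.15 = 1,302.77

1,302.77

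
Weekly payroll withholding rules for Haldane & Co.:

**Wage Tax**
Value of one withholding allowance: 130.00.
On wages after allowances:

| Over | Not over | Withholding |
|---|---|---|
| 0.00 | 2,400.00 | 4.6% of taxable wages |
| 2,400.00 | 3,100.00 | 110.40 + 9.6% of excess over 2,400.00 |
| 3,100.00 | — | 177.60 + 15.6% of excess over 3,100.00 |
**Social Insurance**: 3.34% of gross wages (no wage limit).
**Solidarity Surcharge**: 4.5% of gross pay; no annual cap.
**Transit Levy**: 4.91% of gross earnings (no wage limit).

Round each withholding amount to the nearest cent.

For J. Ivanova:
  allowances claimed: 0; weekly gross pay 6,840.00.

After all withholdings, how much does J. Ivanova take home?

Wage Tax: taxable = 6,840.00
  177.60 + 15.6% × (6,840.00 − 3,100.00) = 177.60 + 15.6% × 3,740.00 = 761.04
Social Insurance: 3.34% × 6,840.00 = 228.46
Solidarity Surcharge: 4.5% × 6,840.00 = 307.80
Transit Levy: 4.91% × 6,840.00 = 335.84
Total withheld: 761.04 + 228.46 + 307.80 + 335.84 = 1,633.14
Net pay: 6,840.00 − 1,633.14 = 5,206.86

5,206.86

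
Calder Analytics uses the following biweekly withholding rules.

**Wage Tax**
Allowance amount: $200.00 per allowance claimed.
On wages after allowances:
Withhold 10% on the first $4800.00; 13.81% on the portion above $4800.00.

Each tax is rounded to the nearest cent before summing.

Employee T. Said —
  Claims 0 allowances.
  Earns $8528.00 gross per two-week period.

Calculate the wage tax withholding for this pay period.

Wage Tax: taxable = $8528.00
  $480.00 + 13.81% × ($8528.00 − $4800.00) = $480.00 + 13.81% × $3728.00 = $994.84

$994.84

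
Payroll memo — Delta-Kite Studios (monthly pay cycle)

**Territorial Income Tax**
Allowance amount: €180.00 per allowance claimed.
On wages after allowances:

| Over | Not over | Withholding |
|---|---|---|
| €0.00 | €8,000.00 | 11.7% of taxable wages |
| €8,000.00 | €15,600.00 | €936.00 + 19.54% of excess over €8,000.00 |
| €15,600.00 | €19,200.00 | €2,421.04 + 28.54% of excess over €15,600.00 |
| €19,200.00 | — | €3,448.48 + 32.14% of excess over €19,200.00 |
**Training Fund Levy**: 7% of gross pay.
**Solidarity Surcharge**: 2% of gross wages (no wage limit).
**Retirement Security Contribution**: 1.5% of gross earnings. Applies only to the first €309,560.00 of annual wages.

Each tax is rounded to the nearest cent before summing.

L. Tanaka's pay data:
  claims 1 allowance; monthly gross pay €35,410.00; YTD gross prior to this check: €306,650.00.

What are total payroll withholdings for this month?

€11,831.07

Territorial Income Tax: taxable = €35,410.00 − 1×€180.00 = €35,230.00
  €3,448.48 + 32.14% × (€35,230.00 − €19,200.00) = €3,448.48 + 32.14% × €16,030.00 = €8,600.52
Training Fund Levy: 7% × €35,410.00 = €2,478.70
Solidarity Surcharge: 2% × €35,410.00 = €708.20
Retirement Security Contribution: cap €309,560.00 − YTD €306,650.00 = €2,910.00 subject; 1.5% × €2,910.00 = €43.65
Total: €8,600.52 + €2,478.70 + €708.20 + €43.65 = €11,831.07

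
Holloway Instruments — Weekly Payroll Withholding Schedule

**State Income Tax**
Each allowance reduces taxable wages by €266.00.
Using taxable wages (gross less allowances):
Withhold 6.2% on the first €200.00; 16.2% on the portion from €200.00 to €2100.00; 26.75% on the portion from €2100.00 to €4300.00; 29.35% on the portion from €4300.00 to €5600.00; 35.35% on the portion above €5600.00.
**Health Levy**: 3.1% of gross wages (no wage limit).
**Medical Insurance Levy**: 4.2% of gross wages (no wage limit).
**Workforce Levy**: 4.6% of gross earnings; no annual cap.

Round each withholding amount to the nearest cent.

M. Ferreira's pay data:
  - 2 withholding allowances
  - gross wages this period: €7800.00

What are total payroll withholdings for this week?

€2808.09

State Income Tax: taxable = €7800.00 − 2×€266.00 = €7268.00
  €1290.25 + 35.35% × (€7268.00 − €5600.00) = €1290.25 + 35.35% × €1668.00 = €1879.89
Health Levy: 3.1% × €7800.00 = €241.80
Medical Insurance Levy: 4.2% × €7800.00 = €327.60
Workforce Levy: 4.6% × €7800.00 = €358.80
Total: €1879.89 + €241.80 + €327.60 + €358.80 = €2808.09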